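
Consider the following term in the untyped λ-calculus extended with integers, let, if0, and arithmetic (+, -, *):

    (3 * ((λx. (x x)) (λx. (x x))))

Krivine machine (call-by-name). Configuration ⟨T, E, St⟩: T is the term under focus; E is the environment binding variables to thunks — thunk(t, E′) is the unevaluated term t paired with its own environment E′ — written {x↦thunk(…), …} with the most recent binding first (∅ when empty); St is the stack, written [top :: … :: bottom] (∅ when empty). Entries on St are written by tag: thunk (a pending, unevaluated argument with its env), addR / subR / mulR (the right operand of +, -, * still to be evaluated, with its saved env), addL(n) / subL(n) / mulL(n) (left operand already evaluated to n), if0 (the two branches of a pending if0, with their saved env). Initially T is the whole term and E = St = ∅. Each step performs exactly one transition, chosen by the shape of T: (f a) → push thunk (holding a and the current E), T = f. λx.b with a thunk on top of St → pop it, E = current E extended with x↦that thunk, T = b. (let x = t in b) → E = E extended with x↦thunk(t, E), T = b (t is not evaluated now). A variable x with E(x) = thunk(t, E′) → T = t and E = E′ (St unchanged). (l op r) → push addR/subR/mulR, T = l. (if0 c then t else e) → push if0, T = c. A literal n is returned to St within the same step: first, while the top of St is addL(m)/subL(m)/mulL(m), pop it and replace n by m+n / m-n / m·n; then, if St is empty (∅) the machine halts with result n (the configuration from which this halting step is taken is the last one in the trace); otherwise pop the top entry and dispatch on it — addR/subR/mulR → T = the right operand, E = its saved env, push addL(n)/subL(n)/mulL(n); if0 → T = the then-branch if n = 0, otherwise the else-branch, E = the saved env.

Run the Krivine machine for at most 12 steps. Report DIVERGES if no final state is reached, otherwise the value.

Answer: DIVERGES (no final state within 12 steps)

Execution trace:
step 0: <T=(3 * ((λx. (x x)) (λx. (x x)))), E=∅, St=∅>
step 1: <T=3, E=∅, St=[mulR]>
step 2: <T=((λx. (x x)) (λx. (x x))), E=∅, St=[mulL(3)]>
step 3: <T=(λx. (x x)), E=∅, St=[thunk :: mulL(3)]>
step 4: <T=(x x), E={x↦thunk((λx. (x x)), ∅)}, St=[mulL(3)]>
step 5: <T=x, E={x↦thunk((λx. (x x)), ∅)}, St=[thunk :: mulL(3)]>
step 6: <T=(λx. (x x)), E=∅, St=[thunk :: mulL(3)]>
step 7: <T=(x x), E={x↦thunk(x, {x↦thunk((λx. (x x)), ∅)})}, St=[mulL(3)]>
step 8: <T=x, E={x↦thunk(x, {x↦thunk((λx. (x x)), ∅)})}, St=[thunk :: mulL(3)]>
step 9: <T=x, E={x↦thunk((λx. (x x)), ∅)}, St=[thunk :: mulL(3)]>
step 10: <T=(λx. (x x)), E=∅, St=[thunk :: mulL(3)]>
step 11: <T=(x x), E={x↦thunk(x, {x↦thunk(x, {x↦thunk((λx. (x x)), ∅)})})}, St=[mulL(3)]>
step 12: <T=x, E={x↦thunk(x, {x↦thunk(x, {x↦thunk((λx. (x x)), ∅)})})}, St=[thunk :: mulL(3)]>
→ 12 transitions taken and the configuration is still not final: no result within 12 steps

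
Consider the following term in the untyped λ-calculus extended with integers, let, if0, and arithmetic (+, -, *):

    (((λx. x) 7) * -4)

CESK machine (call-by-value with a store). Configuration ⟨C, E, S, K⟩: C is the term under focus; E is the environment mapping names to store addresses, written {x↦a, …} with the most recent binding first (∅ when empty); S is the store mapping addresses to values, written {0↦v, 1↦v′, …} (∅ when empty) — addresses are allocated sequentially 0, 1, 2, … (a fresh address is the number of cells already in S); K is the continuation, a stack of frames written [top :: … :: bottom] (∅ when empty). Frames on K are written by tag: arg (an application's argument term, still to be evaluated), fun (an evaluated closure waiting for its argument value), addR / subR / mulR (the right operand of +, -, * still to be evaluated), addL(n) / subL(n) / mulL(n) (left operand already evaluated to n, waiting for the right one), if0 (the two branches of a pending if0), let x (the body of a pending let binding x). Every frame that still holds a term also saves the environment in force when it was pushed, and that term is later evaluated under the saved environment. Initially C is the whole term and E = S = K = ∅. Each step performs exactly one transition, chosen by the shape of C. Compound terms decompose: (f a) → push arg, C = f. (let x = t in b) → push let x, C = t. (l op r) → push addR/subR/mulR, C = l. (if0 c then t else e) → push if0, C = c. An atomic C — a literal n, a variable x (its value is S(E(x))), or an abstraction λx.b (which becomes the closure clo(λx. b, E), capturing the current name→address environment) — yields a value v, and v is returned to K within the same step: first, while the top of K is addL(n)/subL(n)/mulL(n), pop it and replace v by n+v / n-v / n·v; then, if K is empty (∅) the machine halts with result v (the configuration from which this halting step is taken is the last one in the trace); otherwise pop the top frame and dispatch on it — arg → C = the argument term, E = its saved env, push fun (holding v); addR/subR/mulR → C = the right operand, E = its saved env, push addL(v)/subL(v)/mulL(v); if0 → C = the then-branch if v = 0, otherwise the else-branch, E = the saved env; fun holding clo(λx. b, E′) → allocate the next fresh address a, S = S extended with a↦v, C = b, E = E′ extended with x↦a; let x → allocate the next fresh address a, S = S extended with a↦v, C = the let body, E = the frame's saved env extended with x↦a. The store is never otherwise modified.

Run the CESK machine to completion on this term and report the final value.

Answer: -28

Machine steps:
t=0: <C=(((λx. x) 7) * -4), E=∅, S=∅, K=∅>
t=1: <C=((λx. x) 7), E=∅, S=∅, K=[mulR]>
t=2: <C=(λx. x), E=∅, S=∅, K=[arg :: mulR]>
t=3: <C=7, E=∅, S=∅, K=[fun :: mulR]>
t=4: <C=x, E={x↦0}, S={0↦7}, K=[mulR]>
t=5: <C=-4, E=∅, S={0↦7}, K=[mulL(7)]>
→ final value -28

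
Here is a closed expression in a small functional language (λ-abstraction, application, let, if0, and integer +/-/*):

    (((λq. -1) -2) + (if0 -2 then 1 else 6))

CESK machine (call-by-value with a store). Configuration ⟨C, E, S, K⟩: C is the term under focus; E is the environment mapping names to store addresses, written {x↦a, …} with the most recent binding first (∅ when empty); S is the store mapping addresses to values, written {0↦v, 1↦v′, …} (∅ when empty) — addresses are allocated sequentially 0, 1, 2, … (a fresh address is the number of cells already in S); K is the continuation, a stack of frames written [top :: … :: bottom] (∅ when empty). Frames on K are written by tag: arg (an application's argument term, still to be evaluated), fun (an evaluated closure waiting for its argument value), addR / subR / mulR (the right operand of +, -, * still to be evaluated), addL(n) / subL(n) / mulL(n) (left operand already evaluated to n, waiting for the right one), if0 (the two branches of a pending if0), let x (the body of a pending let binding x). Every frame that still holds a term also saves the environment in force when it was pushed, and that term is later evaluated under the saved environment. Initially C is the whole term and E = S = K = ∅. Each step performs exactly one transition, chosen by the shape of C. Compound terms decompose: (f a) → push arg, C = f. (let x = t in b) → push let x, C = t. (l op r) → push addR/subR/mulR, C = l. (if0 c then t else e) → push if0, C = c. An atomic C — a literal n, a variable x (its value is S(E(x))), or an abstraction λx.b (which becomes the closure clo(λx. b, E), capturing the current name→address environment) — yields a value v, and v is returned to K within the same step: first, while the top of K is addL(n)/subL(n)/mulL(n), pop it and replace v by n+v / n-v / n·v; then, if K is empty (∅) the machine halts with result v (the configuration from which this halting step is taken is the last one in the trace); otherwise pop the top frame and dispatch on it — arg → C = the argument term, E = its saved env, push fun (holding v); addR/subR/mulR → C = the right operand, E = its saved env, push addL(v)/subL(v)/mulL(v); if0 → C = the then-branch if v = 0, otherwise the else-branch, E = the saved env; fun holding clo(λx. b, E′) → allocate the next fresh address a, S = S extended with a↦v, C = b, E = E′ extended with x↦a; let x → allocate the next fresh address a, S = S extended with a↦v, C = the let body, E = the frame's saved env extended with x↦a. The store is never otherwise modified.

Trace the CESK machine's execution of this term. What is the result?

Answer: 5

Execution trace:
step 0: [C=(((λq. -1) -2) + (if0 -2 then 1 else 6)) | E=∅ | S=∅ | K=∅]
step 1: [C=((λq. -1) -2) | E=∅ | S=∅ | K=[addR]]
step 2: [C=(λq. -1) | E=∅ | S=∅ | K=[arg :: addR]]
step 3: [C=-2 | E=∅ | S=∅ | K=[fun :: addR]]
step 4: [C=-1 | E={q↦0} | S={0↦-2} | K=[addR]]
step 5: [C=(if0 -2 then 1 else 6) | E=∅ | S={0↦-2} | K=[addL(-1)]]
step 6: [C=-2 | E=∅ | S={0↦-2} | K=[if0 :: addL(-1)]]
step 7: [C=6 | E=∅ | S={0↦-2} | K=[addL(-1)]]
→ final value 5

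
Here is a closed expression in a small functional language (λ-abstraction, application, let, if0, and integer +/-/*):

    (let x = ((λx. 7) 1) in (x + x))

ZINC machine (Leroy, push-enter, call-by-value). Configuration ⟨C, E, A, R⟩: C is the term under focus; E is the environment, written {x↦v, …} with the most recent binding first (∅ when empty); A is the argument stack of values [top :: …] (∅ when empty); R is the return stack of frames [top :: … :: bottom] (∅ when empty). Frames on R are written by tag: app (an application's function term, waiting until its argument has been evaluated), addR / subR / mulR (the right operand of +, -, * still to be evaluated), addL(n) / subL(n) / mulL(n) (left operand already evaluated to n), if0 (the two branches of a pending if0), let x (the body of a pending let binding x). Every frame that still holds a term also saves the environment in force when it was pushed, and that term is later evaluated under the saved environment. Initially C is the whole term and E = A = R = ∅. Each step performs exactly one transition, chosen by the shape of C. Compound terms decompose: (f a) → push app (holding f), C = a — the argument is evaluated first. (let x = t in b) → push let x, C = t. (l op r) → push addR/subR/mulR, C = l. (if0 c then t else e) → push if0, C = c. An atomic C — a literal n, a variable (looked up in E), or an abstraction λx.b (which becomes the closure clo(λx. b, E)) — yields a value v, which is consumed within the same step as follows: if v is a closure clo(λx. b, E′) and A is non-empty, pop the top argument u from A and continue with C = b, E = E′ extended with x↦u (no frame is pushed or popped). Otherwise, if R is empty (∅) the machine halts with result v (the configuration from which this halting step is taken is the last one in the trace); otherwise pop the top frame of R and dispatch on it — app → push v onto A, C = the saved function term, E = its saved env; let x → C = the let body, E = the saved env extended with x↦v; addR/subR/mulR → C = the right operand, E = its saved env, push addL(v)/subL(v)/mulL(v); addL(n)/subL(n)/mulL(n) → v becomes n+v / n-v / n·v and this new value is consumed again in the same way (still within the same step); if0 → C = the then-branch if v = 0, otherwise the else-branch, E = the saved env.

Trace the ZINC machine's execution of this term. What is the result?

Answer: 14

Machine steps:
step 0: <C=(let x = ((λx. 7) 1) in (x + x)), E=∅, A=∅, R=∅>
step 1: <C=((λx. 7) 1), E=∅, A=∅, R=[let x]>
step 2: <C=1, E=∅, A=∅, R=[app :: let x]>
step 3: <C=(λx. 7), E=∅, A=[1], R=[let x]>
step 4: <C=7, E={x↦1}, A=∅, R=[let x]>
step 5: <C=(x + x), E={x↦7}, A=∅, R=∅>
step 6: <C=x, E={x↦7}, A=∅, R=[addR]>
step 7: <C=x, E={x↦7}, A=∅, R=[addL(7)]>
→ final value 14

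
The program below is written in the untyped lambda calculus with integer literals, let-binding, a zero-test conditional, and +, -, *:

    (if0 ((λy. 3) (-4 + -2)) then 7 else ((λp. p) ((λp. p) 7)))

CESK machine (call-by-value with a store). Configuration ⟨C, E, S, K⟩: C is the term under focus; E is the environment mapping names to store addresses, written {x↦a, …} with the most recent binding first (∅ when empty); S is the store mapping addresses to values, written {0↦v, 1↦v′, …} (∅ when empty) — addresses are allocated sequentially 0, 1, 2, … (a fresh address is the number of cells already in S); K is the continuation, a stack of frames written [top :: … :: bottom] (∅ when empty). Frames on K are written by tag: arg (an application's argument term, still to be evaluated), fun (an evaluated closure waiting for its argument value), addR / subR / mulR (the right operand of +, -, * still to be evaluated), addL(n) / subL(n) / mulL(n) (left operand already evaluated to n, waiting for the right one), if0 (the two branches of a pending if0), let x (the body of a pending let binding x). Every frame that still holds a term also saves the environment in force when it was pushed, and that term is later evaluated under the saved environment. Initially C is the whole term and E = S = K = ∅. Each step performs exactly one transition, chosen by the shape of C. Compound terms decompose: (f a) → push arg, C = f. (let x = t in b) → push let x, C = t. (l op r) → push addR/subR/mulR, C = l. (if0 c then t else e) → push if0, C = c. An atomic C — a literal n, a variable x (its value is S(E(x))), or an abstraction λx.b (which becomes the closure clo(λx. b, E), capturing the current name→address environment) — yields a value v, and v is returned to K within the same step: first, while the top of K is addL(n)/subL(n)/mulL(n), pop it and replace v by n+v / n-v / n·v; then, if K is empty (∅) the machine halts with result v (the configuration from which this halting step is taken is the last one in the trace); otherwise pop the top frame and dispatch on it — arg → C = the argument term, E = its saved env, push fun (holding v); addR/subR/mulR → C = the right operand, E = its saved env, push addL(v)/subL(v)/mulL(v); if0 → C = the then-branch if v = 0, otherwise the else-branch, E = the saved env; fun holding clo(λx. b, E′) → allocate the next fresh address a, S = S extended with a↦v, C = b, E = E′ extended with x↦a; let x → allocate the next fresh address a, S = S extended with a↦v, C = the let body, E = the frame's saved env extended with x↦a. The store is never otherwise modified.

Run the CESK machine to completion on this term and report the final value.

step 0: <C=(if0 ((λy. 3) (-4 + -2)) then 7 else ((λp. p) ((λp. p) 7))), E=∅, S=∅, K=∅>
step 1: <C=((λy. 3) (-4 + -2)), E=∅, S=∅, K=[if0]>
step 2: <C=(λy. 3), E=∅, S=∅, K=[arg :: if0]>
step 3: <C=(-4 + -2), E=∅, S=∅, K=[fun :: if0]>
step 4: <C=-4, E=∅, S=∅, K=[addR :: fun :: if0]>
step 5: <C=-2, E=∅, S=∅, K=[addL(-4) :: fun :: if0]>
step 6: <C=3, E={y↦0}, S={0↦-6}, K=[if0]>
step 7: <C=((λp. p) ((λp. p) 7)), E=∅, S={0↦-6}, K=∅>
step 8: <C=(λp. p), E=∅, S={0↦-6}, K=[arg]>
step 9: <C=((λp. p) 7), E=∅, S={0↦-6}, K=[fun]>
step 10: <C=(λp. p), E=∅, S={0↦-6}, K=[arg :: fun]>
step 11: <C=7, E=∅, S={0↦-6}, K=[fun :: fun]>
step 12: <C=p, E={p↦1}, S={0↦-6, 1↦7}, K=[fun]>
step 13: <C=p, E={p↦2}, S={0↦-6, 1↦7, 2↦7}, K=∅>
→ final value 7

Answer: 7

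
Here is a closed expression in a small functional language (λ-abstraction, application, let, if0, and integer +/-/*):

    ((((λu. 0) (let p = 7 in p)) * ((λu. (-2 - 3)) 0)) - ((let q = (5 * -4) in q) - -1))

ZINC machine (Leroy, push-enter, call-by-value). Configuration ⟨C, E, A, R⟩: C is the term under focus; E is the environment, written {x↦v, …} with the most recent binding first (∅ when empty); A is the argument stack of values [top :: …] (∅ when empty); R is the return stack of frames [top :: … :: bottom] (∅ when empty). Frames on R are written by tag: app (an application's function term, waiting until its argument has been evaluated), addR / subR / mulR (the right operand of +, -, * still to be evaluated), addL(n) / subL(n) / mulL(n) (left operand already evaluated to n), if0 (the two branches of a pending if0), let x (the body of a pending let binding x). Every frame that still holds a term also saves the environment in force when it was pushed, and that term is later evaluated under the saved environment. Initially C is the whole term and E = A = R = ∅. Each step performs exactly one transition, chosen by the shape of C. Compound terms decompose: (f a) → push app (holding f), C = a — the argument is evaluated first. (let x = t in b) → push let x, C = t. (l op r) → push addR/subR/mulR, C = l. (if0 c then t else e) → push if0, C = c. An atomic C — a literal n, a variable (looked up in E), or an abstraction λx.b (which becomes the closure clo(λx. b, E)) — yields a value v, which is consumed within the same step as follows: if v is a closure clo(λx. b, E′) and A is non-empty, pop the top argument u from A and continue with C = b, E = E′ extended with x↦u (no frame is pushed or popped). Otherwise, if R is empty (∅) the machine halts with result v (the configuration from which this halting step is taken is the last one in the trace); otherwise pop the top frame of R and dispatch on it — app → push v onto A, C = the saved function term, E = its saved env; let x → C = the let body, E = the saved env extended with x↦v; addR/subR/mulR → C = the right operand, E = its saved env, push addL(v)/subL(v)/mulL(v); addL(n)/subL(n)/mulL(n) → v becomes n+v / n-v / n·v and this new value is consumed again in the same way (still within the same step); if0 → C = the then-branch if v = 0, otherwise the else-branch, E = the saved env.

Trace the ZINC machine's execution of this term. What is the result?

Answer: 19

Execution trace:
[0] [C=((((λu. 0) (let p = 7 in p)) * ((λu. (-2 - 3)) 0)) - ((let q = (5 * -4) in q) - -1)) | E=∅ | A=∅ | R=∅]
[1] [C=(((λu. 0) (let p = 7 in p)) * ((λu. (-2 - 3)) 0)) | E=∅ | A=∅ | R=[subR]]
[2] [C=((λu. 0) (let p = 7 in p)) | E=∅ | A=∅ | R=[mulR :: subR]]
[3] [C=(let p = 7 in p) | E=∅ | A=∅ | R=[app :: mulR :: subR]]
[4] [C=7 | E=∅ | A=∅ | R=[let p :: app :: mulR :: subR]]
[5] [C=p | E={p↦7} | A=∅ | R=[app :: mulR :: subR]]
[6] [C=(λu. 0) | E=∅ | A=[7] | R=[mulR :: subR]]
[7] [C=0 | E={u↦7} | A=∅ | R=[mulR :: subR]]
[8] [C=((λu. (-2 - 3)) 0) | E=∅ | A=∅ | R=[mulL(0) :: subR]]
[9] [C=0 | E=∅ | A=∅ | R=[app :: mulL(0) :: subR]]
[10] [C=(λu. (-2 - 3)) | E=∅ | A=[0] | R=[mulL(0) :: subR]]
[11] [C=(-2 - 3) | E={u↦0} | A=∅ | R=[mulL(0) :: subR]]
[12] [C=-2 | E={u↦0} | A=∅ | R=[subR :: mulL(0) :: subR]]
[13] [C=3 | E={u↦0} | A=∅ | R=[subL(-2) :: mulL(0) :: subR]]
[14] [C=((let q = (5 * -4) in q) - -1) | E=∅ | A=∅ | R=[subL(0)]]
[15] [C=(let q = (5 * -4) in q) | E=∅ | A=∅ | R=[subR :: subL(0)]]
[16] [C=(5 * -4) | E=∅ | A=∅ | R=[let q :: subR :: subL(0)]]
[17] [C=5 | E=∅ | A=∅ | R=[mulR :: let q :: subR :: subL(0)]]
[18] [C=-4 | E=∅ | A=∅ | R=[mulL(5) :: let q :: subR :: subL(0)]]
[19] [C=q | E={q↦-20} | A=∅ | R=[subR :: subL(0)]]
[20] [C=-1 | E=∅ | A=∅ | R=[subL(-20) :: subL(0)]]
→ final value 19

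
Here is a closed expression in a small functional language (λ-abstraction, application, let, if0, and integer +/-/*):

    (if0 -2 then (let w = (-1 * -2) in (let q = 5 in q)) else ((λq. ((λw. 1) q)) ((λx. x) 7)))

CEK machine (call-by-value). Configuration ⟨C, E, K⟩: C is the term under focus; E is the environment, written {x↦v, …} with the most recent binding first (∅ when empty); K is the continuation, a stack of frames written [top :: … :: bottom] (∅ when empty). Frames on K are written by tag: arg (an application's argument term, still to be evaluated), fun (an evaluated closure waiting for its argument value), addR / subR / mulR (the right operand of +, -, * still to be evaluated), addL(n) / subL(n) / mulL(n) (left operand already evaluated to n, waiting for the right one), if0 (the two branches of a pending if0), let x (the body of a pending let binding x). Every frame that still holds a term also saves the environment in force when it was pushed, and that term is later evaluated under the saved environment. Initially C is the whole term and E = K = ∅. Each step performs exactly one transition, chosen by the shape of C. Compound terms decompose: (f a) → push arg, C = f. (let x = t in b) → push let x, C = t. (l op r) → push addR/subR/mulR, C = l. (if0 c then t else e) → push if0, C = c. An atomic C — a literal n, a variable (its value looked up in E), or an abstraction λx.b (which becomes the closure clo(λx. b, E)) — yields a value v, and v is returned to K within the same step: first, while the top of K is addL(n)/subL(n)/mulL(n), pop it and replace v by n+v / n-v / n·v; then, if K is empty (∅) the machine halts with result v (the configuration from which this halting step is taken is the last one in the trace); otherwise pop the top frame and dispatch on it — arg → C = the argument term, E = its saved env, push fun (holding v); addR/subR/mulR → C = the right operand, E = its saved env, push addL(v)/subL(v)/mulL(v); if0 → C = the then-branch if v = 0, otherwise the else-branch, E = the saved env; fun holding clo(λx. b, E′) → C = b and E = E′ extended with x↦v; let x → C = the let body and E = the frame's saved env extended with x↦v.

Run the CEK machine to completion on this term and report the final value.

step 0: ⟨C=(if0 -2 then (let w = (-1 * -2) in (let q = 5 in q)) else ((λq. ((λw. 1) q)) ((λx. x) 7))); E=∅; K=∅⟩
step 1: ⟨C=-2; E=∅; K=[if0]⟩
step 2: ⟨C=((λq. ((λw. 1) q)) ((λx. x) 7)); E=∅; K=∅⟩
step 3: ⟨C=(λq. ((λw. 1) q)); E=∅; K=[arg]⟩
step 4: ⟨C=((λx. x) 7); E=∅; K=[fun]⟩
step 5: ⟨C=(λx. x); E=∅; K=[arg :: fun]⟩
step 6: ⟨C=7; E=∅; K=[fun :: fun]⟩
step 7: ⟨C=x; E={x↦7}; K=[fun]⟩
step 8: ⟨C=((λw. 1) q); E={q↦7}; K=∅⟩
step 9: ⟨C=(λw. 1); E={q↦7}; K=[arg]⟩
step 10: ⟨C=q; E={q↦7}; K=[fun]⟩
step 11: ⟨C=1; E={w↦7, q↦7}; K=∅⟩
→ final value 1

Answer: 1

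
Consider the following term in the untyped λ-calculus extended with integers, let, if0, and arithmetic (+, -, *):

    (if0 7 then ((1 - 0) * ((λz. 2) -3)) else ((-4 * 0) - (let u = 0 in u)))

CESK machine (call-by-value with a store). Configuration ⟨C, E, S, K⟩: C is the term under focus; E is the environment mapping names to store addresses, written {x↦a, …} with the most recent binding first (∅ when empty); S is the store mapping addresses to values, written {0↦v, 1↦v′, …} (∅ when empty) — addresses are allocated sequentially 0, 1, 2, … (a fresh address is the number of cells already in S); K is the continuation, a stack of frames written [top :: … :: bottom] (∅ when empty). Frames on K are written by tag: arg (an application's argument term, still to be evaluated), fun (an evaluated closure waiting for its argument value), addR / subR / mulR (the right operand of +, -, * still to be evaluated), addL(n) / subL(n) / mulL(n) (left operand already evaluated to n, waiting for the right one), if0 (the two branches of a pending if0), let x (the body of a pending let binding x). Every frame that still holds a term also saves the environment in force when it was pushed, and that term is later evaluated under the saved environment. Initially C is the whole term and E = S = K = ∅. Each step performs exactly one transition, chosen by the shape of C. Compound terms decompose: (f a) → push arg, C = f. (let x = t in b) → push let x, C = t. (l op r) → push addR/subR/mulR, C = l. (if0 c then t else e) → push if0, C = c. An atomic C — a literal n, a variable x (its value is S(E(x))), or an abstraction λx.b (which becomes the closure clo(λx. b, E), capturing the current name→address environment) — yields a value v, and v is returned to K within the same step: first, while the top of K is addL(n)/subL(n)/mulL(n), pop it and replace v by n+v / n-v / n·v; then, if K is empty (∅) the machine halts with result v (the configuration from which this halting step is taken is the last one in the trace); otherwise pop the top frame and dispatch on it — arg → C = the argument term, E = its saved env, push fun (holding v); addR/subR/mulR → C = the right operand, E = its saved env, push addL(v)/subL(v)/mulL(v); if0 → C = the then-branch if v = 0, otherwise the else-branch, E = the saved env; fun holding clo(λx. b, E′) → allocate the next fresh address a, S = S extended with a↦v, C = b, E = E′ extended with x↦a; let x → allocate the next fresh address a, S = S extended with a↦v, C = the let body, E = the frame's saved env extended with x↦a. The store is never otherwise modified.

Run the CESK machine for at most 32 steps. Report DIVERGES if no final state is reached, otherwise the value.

Answer: 0

Execution trace:
[0] <C=(if0 7 then ((1 - 0) * ((λz. 2) -3)) else ((-4 * 0) - (let u = 0 in u))), E=∅, S=∅, K=∅>
[1] <C=7, E=∅, S=∅, K=[if0]>
[2] <C=((-4 * 0) - (let u = 0 in u)), E=∅, S=∅, K=∅>
[3] <C=(-4 * 0), E=∅, S=∅, K=[subR]>
[4] <C=-4, E=∅, S=∅, K=[mulR :: subR]>
[5] <C=0, E=∅, S=∅, K=[mulL(-4) :: subR]>
[6] <C=(let u = 0 in u), E=∅, S=∅, K=[subL(0)]>
[7] <C=0, E=∅, S=∅, K=[let u :: subL(0)]>
[8] <C=u, E={u↦0}, S={0↦0}, K=[subL(0)]>
→ final value 0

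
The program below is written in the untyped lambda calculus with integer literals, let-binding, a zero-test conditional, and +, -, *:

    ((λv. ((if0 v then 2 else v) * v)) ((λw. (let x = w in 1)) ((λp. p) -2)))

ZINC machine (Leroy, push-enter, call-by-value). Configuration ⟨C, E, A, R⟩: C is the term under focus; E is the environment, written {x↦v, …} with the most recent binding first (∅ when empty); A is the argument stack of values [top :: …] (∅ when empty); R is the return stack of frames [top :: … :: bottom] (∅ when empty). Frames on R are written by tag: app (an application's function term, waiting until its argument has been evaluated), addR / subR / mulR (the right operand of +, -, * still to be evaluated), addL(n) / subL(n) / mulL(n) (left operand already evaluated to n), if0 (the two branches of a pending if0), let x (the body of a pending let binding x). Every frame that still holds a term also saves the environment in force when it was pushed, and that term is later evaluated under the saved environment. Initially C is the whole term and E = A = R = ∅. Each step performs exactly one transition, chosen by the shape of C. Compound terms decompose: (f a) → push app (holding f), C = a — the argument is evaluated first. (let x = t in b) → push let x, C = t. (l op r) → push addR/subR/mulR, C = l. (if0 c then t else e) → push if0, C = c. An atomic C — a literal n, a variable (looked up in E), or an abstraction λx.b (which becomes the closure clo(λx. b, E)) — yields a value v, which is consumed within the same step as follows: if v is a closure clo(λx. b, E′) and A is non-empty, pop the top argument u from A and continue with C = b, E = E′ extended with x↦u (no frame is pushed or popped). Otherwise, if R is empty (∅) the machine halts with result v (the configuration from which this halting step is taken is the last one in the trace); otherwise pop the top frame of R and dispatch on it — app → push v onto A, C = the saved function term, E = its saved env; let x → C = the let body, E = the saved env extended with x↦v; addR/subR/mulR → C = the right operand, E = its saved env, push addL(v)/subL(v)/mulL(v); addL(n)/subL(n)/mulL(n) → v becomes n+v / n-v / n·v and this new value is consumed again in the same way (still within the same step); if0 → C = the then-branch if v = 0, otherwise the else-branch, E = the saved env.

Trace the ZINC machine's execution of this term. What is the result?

t=0: [C=((λv. ((if0 v then 2 else v) * v)) ((λw. (let x = w in 1)) ((λp. p) -2))) | E=∅ | A=∅ | R=∅]
t=1: [C=((λw. (let x = w in 1)) ((λp. p) -2)) | E=∅ | A=∅ | R=[app]]
t=2: [C=((λp. p) -2) | E=∅ | A=∅ | R=[app :: app]]
t=3: [C=-2 | E=∅ | A=∅ | R=[app :: app :: app]]
t=4: [C=(λp. p) | E=∅ | A=[-2] | R=[app :: app]]
t=5: [C=p | E={p↦-2} | A=∅ | R=[app :: app]]
t=6: [C=(λw. (let x = w in 1)) | E=∅ | A=[-2] | R=[app]]
t=7: [C=(let x = w in 1) | E={w↦-2} | A=∅ | R=[app]]
t=8: [C=w | E={w↦-2} | A=∅ | R=[let x :: app]]
t=9: [C=1 | E={x↦-2, w↦-2} | A=∅ | R=[app]]
t=10: [C=(λv. ((if0 v then 2 else v) * v)) | E=∅ | A=[1] | R=∅]
t=11: [C=((if0 v then 2 else v) * v) | E={v↦1} | A=∅ | R=∅]
t=12: [C=(if0 v then 2 else v) | E={v↦1} | A=∅ | R=[mulR]]
t=13: [C=v | E={v↦1} | A=∅ | R=[if0 :: mulR]]
t=14: [C=v | E={v↦1} | A=∅ | R=[mulR]]
t=15: [C=v | E={v↦1} | A=∅ | R=[mulL(1)]]
→ final value 1

Answer: 1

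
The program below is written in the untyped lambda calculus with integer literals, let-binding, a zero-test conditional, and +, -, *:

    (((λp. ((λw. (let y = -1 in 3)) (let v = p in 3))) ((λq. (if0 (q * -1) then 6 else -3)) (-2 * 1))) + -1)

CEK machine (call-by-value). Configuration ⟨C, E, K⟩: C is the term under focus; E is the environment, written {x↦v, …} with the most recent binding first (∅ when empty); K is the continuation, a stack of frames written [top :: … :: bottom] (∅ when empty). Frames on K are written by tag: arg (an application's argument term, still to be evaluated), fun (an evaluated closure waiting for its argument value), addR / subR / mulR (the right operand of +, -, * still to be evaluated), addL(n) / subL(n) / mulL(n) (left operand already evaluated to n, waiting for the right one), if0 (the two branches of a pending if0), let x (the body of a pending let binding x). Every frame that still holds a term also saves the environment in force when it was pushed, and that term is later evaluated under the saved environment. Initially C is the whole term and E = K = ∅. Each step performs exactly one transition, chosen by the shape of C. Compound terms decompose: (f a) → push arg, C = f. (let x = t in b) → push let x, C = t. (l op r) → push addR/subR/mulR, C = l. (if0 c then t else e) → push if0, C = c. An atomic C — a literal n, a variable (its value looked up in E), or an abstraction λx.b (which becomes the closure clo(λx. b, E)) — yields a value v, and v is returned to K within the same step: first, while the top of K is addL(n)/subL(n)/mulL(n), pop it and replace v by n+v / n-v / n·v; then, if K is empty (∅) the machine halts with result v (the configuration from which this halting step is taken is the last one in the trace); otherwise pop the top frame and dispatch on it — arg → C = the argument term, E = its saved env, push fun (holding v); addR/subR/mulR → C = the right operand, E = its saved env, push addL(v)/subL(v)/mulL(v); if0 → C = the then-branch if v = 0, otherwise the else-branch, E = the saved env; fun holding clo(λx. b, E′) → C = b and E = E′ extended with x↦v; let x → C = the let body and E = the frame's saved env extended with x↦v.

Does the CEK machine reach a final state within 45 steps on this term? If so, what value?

t=0: [C=(((λp. ((λw. (let y = -1 in 3)) (let v = p in 3))) ((λq. (if0 (q * -1) then 6 else -3)) (-2 * 1))) + -1) | E=∅ | K=∅]
t=1: [C=((λp. ((λw. (let y = -1 in 3)) (let v = p in 3))) ((λq. (if0 (q * -1) then 6 else -3)) (-2 * 1))) | E=∅ | K=[addR]]
t=2: [C=(λp. ((λw. (let y = -1 in 3)) (let v = p in 3))) | E=∅ | K=[arg :: addR]]
t=3: [C=((λq. (if0 (q * -1) then 6 else -3)) (-2 * 1)) | E=∅ | K=[fun :: addR]]
t=4: [C=(λq. (if0 (q * -1) then 6 else -3)) | E=∅ | K=[arg :: fun :: addR]]
t=5: [C=(-2 * 1) | E=∅ | K=[fun :: fun :: addR]]
t=6: [C=-2 | E=∅ | K=[mulR :: fun :: fun :: addR]]
t=7: [C=1 | E=∅ | K=[mulL(-2) :: fun :: fun :: addR]]
t=8: [C=(if0 (q * -1) then 6 else -3) | E={q↦-2} | K=[fun :: addR]]
t=9: [C=(q * -1) | E={q↦-2} | K=[if0 :: fun :: addR]]
t=10: [C=q | E={q↦-2} | K=[mulR :: if0 :: fun :: addR]]
t=11: [C=-1 | E={q↦-2} | K=[mulL(-2) :: if0 :: fun :: addR]]
t=12: [C=-3 | E={q↦-2} | K=[fun :: addR]]
t=13: [C=((λw. (let y = -1 in 3)) (let v = p in 3)) | E={p↦-3} | K=[addR]]
t=14: [C=(λw. (let y = -1 in 3)) | E={p↦-3} | K=[arg :: addR]]
t=15: [C=(let v = p in 3) | E={p↦-3} | K=[fun :: addR]]
t=16: [C=p | E={p↦-3} | K=[let v :: fun :: addR]]
t=17: [C=3 | E={v↦-3, p↦-3} | K=[fun :: addR]]
t=18: [C=(let y = -1 in 3) | E={w↦3, p↦-3} | K=[addR]]
t=19: [C=-1 | E={w↦3, p↦-3} | K=[let y :: addR]]
t=20: [C=3 | E={y↦-1, w↦3, p↦-3} | K=[addR]]
t=21: [C=-1 | E=∅ | K=[addL(3)]]
→ final value 2

Answer: 2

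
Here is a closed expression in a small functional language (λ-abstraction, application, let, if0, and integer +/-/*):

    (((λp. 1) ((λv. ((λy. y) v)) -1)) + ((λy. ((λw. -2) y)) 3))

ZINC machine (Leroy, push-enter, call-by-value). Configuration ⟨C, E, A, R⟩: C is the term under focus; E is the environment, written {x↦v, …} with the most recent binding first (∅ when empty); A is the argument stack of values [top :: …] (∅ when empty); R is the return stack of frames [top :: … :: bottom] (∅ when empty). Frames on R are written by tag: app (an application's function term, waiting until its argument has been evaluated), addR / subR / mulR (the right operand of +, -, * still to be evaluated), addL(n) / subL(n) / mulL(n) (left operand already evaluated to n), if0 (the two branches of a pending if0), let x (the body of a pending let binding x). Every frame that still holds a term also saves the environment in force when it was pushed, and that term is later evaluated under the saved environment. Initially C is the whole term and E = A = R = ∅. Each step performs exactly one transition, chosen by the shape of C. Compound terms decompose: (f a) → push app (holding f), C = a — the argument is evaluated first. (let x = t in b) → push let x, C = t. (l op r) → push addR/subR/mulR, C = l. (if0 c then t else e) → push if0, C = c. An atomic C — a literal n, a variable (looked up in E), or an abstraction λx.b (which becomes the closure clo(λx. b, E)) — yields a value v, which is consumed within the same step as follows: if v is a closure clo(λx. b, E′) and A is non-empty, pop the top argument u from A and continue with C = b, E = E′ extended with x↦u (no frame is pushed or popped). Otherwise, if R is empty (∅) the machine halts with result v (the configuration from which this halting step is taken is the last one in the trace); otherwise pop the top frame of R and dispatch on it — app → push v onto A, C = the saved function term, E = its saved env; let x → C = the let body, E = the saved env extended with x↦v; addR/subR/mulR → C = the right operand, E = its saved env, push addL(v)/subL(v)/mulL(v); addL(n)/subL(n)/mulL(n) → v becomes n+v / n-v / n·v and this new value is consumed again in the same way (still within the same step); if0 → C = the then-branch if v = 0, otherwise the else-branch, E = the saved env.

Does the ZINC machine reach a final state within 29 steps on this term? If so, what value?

step 0: ⟨C=(((λp. 1) ((λv. ((λy. y) v)) -1)) + ((λy. ((λw. -2) y)) 3)); E=∅; A=∅; R=∅⟩
step 1: ⟨C=((λp. 1) ((λv. ((λy. y) v)) -1)); E=∅; A=∅; R=[addR]⟩
step 2: ⟨C=((λv. ((λy. y) v)) -1); E=∅; A=∅; R=[app :: addR]⟩
step 3: ⟨C=-1; E=∅; A=∅; R=[app :: app :: addR]⟩
step 4: ⟨C=(λv. ((λy. y) v)); E=∅; A=[-1]; R=[app :: addR]⟩
step 5: ⟨C=((λy. y) v); E={v↦-1}; A=∅; R=[app :: addR]⟩
step 6: ⟨C=v; E={v↦-1}; A=∅; R=[app :: app :: addR]⟩
step 7: ⟨C=(λy. y); E={v↦-1}; A=[-1]; R=[app :: addR]⟩
step 8: ⟨C=y; E={y↦-1, v↦-1}; A=∅; R=[app :: addR]⟩
step 9: ⟨C=(λp. 1); E=∅; A=[-1]; R=[addR]⟩
step 10: ⟨C=1; E={p↦-1}; A=∅; R=[addR]⟩
step 11: ⟨C=((λy. ((λw. -2) y)) 3); E=∅; A=∅; R=[addL(1)]⟩
step 12: ⟨C=3; E=∅; A=∅; R=[app :: addL(1)]⟩
step 13: ⟨C=(λy. ((λw. -2) y)); E=∅; A=[3]; R=[addL(1)]⟩
step 14: ⟨C=((λw. -2) y); E={y↦3}; A=∅; R=[addL(1)]⟩
step 15: ⟨C=y; E={y↦3}; A=∅; R=[app :: addL(1)]⟩
step 16: ⟨C=(λw. -2); E={y↦3}; A=[3]; R=[addL(1)]⟩
step 17: ⟨C=-2; E={w↦3, y↦3}; A=∅; R=[addL(1)]⟩
→ final value -1

Answer: -1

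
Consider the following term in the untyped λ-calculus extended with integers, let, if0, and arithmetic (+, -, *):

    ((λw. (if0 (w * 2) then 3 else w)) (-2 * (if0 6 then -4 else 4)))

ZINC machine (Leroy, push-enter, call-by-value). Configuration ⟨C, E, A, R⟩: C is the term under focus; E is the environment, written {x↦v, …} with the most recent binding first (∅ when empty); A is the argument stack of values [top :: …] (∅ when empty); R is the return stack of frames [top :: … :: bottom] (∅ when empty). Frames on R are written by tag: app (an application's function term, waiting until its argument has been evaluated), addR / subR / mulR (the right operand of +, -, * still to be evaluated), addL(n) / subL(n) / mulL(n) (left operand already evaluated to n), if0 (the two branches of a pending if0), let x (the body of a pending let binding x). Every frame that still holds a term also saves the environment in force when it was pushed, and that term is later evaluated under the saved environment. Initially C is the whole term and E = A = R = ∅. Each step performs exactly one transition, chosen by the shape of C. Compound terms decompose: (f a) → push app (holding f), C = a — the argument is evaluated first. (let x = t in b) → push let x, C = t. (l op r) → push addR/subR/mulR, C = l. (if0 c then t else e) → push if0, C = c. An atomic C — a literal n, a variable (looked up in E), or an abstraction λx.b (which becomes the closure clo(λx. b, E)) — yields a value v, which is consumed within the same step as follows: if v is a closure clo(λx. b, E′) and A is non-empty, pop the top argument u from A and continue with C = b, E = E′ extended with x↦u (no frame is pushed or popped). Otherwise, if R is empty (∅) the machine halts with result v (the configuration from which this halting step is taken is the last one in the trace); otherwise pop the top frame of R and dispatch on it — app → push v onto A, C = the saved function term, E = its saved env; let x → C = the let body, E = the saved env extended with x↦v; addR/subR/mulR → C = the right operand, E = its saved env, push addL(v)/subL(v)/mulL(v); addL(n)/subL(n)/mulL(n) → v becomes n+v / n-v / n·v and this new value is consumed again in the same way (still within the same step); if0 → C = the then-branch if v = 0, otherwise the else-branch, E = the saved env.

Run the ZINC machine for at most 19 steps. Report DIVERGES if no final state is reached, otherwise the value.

step 0: [C=((λw. (if0 (w * 2) then 3 else w)) (-2 * (if0 6 then -4 else 4))) | E=∅ | A=∅ | R=∅]
step 1: [C=(-2 * (if0 6 then -4 else 4)) | E=∅ | A=∅ | R=[app]]
step 2: [C=-2 | E=∅ | A=∅ | R=[mulR :: app]]
step 3: [C=(if0 6 then -4 else 4) | E=∅ | A=∅ | R=[mulL(-2) :: app]]
step 4: [C=6 | E=∅ | A=∅ | R=[if0 :: mulL(-2) :: app]]
step 5: [C=4 | E=∅ | A=∅ | R=[mulL(-2) :: app]]
step 6: [C=(λw. (if0 (w * 2) then 3 else w)) | E=∅ | A=[-8] | R=∅]
step 7: [C=(if0 (w * 2) then 3 else w) | E={w↦-8} | A=∅ | R=∅]
step 8: [C=(w * 2) | E={w↦-8} | A=∅ | R=[if0]]
step 9: [C=w | E={w↦-8} | A=∅ | R=[mulR :: if0]]
step 10: [C=2 | E={w↦-8} | A=∅ | R=[mulL(-8) :: if0]]
step 11: [C=w | E={w↦-8} | A=∅ | R=∅]
→ final value -8

Answer: -8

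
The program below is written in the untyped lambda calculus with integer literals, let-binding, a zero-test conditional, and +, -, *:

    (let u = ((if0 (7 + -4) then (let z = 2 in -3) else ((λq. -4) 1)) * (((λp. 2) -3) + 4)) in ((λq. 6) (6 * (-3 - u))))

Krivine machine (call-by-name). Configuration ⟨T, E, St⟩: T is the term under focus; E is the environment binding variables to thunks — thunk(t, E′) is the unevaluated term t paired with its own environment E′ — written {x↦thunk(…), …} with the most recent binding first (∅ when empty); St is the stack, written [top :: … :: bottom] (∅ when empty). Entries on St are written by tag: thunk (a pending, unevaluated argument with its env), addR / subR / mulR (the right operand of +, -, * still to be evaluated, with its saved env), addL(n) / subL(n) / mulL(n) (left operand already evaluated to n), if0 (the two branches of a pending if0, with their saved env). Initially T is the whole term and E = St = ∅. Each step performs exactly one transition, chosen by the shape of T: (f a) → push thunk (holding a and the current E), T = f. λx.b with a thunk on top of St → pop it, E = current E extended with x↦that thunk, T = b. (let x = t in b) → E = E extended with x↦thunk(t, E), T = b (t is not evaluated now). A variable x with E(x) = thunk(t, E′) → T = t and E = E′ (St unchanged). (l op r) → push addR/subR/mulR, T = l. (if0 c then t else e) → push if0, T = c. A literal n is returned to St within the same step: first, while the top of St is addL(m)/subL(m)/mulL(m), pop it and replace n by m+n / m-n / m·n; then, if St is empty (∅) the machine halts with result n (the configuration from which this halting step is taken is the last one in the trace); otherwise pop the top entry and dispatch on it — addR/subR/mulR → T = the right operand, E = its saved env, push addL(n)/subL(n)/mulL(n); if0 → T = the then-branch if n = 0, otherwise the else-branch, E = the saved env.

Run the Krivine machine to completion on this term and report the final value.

step 0: [T=(let u = ((if0 (7 + -4) then (let z = 2 in -3) else ((λq. -4) 1)) * (((λp. 2) -3) + 4)) in ((λq. 6) (6 * (-3 - u)))) | E=∅ | St=∅]
step 1: [T=((λq. 6) (6 * (-3 - u))) | E={u↦thunk(((if0 (7 + -4) then (let z = 2 in -3) else ((λq. -4) 1)) * (((λp. 2) -3) + 4)), ∅)} | St=∅]
step 2: [T=(λq. 6) | E={u↦thunk(((if0 (7 + -4) then (let z = 2 in -3) else ((λq. -4) 1)) * (((λp. 2) -3) + 4)), ∅)} | St=[thunk]]
step 3: [T=6 | E={q↦thunk((6 * (-3 - u)), {u↦thunk(((if0 (7 + -4) then (let z = 2 in -3) else ((λq. -4) 1)) * (((λp. 2) -3) + 4)), ∅)}), u↦thunk(((if0 (7 + -4) then (let z = 2 in -3) else ((λq. -4) 1)) * (((λp. 2) -3) + 4)), ∅)} | St=∅]
→ final value 6

Answer: 6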